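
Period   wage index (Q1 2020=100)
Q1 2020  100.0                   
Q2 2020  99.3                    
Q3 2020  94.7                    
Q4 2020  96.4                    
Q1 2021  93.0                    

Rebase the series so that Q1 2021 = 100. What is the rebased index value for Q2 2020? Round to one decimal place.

106.8

Rebased(Q2 2020) = 99.3 / 93.0 × 100 = 106.7742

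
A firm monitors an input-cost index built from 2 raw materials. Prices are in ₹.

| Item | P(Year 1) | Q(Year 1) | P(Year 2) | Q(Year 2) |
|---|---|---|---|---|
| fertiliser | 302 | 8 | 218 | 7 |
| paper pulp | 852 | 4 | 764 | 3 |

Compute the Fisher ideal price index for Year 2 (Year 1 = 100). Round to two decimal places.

Laspeyres component (base-period weights):
ΣP(Year 2)Q(Year 1) = 218×8 + 764×4 = 1744 + 3056 = 4800
ΣP(Year 1)Q(Year 1) = 302×8 + 852×4 = 2416 + 3408 = 5824
L = 4800 / 5824 × 100 = 82.4176
Paasche component (current-period weights):
ΣP(Year 2)Q(Year 2) = 218×7 + 764×3 = 1526 + 2292 = 3818
ΣP(Year 1)Q(Year 2) = 302×7 + 852×3 = 2114 + 2556 = 4670
P = 3818 / 4670 × 100 = 81.7559
Fisher = √(L × P) = √(82.4176 × 81.7559) = 82.0861

82.09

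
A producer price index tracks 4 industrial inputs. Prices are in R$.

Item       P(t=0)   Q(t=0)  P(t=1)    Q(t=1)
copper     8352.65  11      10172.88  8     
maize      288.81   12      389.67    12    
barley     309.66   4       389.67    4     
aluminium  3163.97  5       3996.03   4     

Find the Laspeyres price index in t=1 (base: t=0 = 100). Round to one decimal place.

Laspeyres price index uses base-period quantities as weights.
ΣP(t=1)·Q(t=0) = 10172.88×11 + 389.67×12 + 389.67×4 + 3996.03×5 = 111901.68 + 4676.04 + 1558.68 + 19980.15 = 138116.55
ΣP(t=0)·Q(t=0) = 8352.65×11 + 288.81×12 + 309.66×4 + 3163.97×5 = 91879.15 + 3465.72 + 1238.64 + 15819.85 = 112403.36
Index = 138116.55 / 112403.36 × 100 = 122.8758

122.9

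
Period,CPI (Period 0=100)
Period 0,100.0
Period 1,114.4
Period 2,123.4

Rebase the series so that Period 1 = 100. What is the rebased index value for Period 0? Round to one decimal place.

Rebased(Period 0) = 100.0 / 114.4 × 100 = 87.4126

87.4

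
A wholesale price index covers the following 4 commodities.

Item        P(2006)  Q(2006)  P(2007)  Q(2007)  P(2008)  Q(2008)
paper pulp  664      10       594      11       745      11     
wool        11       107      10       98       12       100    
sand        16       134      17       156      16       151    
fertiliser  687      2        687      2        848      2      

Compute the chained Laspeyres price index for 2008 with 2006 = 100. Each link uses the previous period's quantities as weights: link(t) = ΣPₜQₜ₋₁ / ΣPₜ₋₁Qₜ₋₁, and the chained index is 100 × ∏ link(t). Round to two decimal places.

110.55

Link 2006→2007:
ΣP(2007)Q(2006) = 594×10 + 10×107 + 17×134 + 687×2 = 5940 + 1070 + 2278 + 1374 = 10662
ΣP(2006)Q(2006) = 664×10 + 11×107 + 16×134 + 687×2 = 6640 + 1177 + 2144 + 1374 = 11335
link = 10662/11335 = 0.940626
Link 2007→2008:
ΣP(2008)Q(2007) = 745×11 + 12×98 + 16×156 + 848×2 = 8195 + 1176 + 2496 + 1696 = 13563
ΣP(2007)Q(2007) = 594×11 + 10×98 + 17×156 + 687×2 = 6534 + 980 + 2652 + 1374 = 11540
link = 13563/11540 = 1.175303
Chained index = 100 × 0.940626 × 1.175303 = 110.5521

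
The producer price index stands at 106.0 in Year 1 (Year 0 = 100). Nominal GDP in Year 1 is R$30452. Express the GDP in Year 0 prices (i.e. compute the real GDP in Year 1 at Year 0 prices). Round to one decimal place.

Real = Nominal ÷ (Index/100) = 30452 ÷ (106.0/100)
     = 30452 ÷ 1.060 = 28728.3019

28728.3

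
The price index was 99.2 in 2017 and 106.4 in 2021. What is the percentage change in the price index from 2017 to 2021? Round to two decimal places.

7.26%

Change = (106.4 − 99.2) / 99.2 × 100
       = 7.2 / 99.2 × 100 = 7.2581%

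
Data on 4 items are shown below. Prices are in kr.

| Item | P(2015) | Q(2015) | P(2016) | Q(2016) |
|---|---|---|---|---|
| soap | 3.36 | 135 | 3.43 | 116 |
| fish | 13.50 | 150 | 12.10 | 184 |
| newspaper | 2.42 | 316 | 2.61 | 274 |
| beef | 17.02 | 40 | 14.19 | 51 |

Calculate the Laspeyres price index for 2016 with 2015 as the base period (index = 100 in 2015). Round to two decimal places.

Laspeyres price index uses base-period quantities as weights.
ΣP(2016)·Q(2015) = 3.43×135 + 12.10×150 + 2.61×316 + 14.19×40 = 463.05 + 1815 + 824.76 + 567.6 = 3670.41
ΣP(2015)·Q(2015) = 3.36×135 + 13.50×150 + 2.42×316 + 17.02×40 = 453.6 + 2025 + 764.72 + 680.8 = 3924.12
Index = 3670.41 / 3924.12 × 100 = 93.5346

93.53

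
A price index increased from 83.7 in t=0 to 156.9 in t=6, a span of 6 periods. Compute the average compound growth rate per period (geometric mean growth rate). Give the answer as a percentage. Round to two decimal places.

11.04%

Growth factor = (156.9/83.7)^(1/6) = (1.874552)^(1/6) = 1.110409
Growth rate = 1.110409 − 1 = 0.110409 = 11.0409%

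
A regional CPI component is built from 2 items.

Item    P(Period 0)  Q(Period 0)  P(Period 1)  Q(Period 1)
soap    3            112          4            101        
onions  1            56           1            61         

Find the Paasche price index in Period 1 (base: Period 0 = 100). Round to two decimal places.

127.75

Paasche price index uses current-period quantities as weights.
ΣP(Period 1)·Q(Period 1) = 4×101 + 1×61 = 404 + 61 = 465
ΣP(Period 0)·Q(Period 1) = 3×101 + 1×61 = 303 + 61 = 364
Index = 465 / 364 × 100 = 127.7473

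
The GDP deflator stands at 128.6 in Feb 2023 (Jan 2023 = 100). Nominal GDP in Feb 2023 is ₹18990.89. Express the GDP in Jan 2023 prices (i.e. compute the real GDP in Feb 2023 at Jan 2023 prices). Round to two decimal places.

14767.41

Real = Nominal ÷ (Index/100) = 18990.89 ÷ (128.6/100)
     = 18990.89 ÷ 1.286 = 14767.4106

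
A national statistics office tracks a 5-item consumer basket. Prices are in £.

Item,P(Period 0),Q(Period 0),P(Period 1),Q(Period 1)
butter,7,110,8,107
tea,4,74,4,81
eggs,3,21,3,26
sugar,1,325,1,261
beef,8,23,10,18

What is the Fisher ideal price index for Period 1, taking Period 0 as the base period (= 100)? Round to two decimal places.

109.36

Laspeyres component (base-period weights):
ΣP(Period 1)Q(Period 0) = 8×110 + 4×74 + 3×21 + 1×325 + 10×23 = 880 + 296 + 63 + 325 + 230 = 1794
ΣP(Period 0)Q(Period 0) = 7×110 + 4×74 + 3×21 + 1×325 + 8×23 = 770 + 296 + 63 + 325 + 184 = 1638
L = 1794 / 1638 × 100 = 109.5238
Paasche component (current-period weights):
ΣP(Period 1)Q(Period 1) = 8×107 + 4×81 + 3×26 + 1×261 + 10×18 = 856 + 324 + 78 + 261 + 180 = 1699
ΣP(Period 0)Q(Period 1) = 7×107 + 4×81 + 3×26 + 1×261 + 8×18 = 749 + 324 + 78 + 261 + 144 = 1556
P = 1699 / 1556 × 100 = 109.1902
Fisher = √(L × P) = √(109.5238 × 109.1902) = 109.3569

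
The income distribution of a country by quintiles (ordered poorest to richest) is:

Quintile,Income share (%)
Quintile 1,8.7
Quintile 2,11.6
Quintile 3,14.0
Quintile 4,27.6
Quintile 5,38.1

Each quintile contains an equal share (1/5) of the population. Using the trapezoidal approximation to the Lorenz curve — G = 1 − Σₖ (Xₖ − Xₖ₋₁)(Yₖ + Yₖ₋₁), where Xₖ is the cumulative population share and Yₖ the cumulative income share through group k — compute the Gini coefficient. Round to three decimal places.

0.299

Cumulative income shares Yₖ: 0.0870, 0.2030, 0.3430, 0.6190, 1.0000
Σ (Xₖ−Xₖ₋₁)(Yₖ+Yₖ₋₁) = (1/5)(0.0870+0.0000) + (1/5)(0.2030+0.0870) + (1/5)(0.3430+0.2030) + (1/5)(0.6190+0.3430) + (1/5)(1.0000+0.6190)
  = 0.0174 + 0.0580 + 0.1092 + 0.1924 + 0.3238 = 0.7008
G = 1 − 0.7008 = 0.2992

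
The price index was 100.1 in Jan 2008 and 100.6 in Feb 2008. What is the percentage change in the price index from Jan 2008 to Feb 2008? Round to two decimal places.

Change = (100.6 − 100.1) / 100.1 × 100
       = 0.5 / 100.1 × 100 = 0.4995%

0.50%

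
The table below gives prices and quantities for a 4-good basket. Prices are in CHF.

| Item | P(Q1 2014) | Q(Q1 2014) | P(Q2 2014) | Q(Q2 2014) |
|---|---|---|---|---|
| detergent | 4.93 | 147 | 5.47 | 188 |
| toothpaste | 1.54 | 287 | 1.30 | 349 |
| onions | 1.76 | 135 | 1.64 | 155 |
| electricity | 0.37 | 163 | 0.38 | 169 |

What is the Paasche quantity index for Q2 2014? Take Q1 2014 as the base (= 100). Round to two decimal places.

123.28

Paasche quantity index uses current-period prices as weights.
ΣP(Q2 2014)·Q(Q2 2014) = 5.47×188 + 1.30×349 + 1.64×155 + 0.38×169 = 1028.36 + 453.7 + 254.2 + 64.22 = 1800.48
ΣP(Q2 2014)·Q(Q1 2014) = 5.47×147 + 1.30×287 + 1.64×135 + 0.38×163 = 804.09 + 373.1 + 221.4 + 61.94 = 1460.53
Index = 1800.48 / 1460.53 × 100 = 123.2758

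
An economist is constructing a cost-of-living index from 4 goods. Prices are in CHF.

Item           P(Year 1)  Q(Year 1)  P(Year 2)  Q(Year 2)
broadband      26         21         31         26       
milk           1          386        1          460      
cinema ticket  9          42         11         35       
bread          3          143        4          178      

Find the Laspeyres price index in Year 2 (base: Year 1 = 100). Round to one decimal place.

119.1

Laspeyres price index uses base-period quantities as weights.
ΣP(Year 2)·Q(Year 1) = 31×21 + 1×386 + 11×42 + 4×143 = 651 + 386 + 462 + 572 = 2071
ΣP(Year 1)·Q(Year 1) = 26×21 + 1×386 + 9×42 + 3×143 = 546 + 386 + 378 + 429 = 1739
Index = 2071 / 1739 × 100 = 119.0914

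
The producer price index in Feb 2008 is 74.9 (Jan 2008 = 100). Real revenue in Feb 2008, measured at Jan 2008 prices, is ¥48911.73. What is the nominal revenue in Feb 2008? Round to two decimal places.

36634.89

Nominal = Real × (Index/100) = 48911.73 × (74.9/100)
        = 48911.73 × 0.749 = 36634.8858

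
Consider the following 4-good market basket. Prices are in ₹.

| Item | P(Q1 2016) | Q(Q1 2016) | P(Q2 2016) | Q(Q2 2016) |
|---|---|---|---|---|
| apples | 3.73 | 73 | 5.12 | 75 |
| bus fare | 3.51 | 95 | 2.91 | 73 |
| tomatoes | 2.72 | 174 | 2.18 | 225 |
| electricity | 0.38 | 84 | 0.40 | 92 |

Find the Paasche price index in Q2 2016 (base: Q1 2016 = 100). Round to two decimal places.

Paasche price index uses current-period quantities as weights.
ΣP(Q2 2016)·Q(Q2 2016) = 5.12×75 + 2.91×73 + 2.18×225 + 0.40×92 = 384 + 212.43 + 490.5 + 36.8 = 1123.73
ΣP(Q1 2016)·Q(Q2 2016) = 3.73×75 + 3.51×73 + 2.72×225 + 0.38×92 = 279.75 + 256.23 + 612 + 34.96 = 1182.94
Index = 1123.73 / 1182.94 × 100 = 94.9947

94.99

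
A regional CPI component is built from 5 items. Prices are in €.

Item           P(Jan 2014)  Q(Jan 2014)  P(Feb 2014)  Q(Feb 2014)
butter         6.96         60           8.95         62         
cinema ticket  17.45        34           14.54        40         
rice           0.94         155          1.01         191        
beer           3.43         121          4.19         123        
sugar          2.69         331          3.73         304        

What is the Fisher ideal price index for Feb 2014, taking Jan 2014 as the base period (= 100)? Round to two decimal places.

Laspeyres component (base-period weights):
ΣP(Feb 2014)Q(Jan 2014) = 8.95×60 + 14.54×34 + 1.01×155 + 4.19×121 + 3.73×331 = 537 + 494.36 + 156.55 + 506.99 + 1234.63 = 2929.53
ΣP(Jan 2014)Q(Jan 2014) = 6.96×60 + 17.45×34 + 0.94×155 + 3.43×121 + 2.69×331 = 417.6 + 593.3 + 145.7 + 415.03 + 890.39 = 2462.02
L = 2929.53 / 2462.02 × 100 = 118.9889
Paasche component (current-period weights):
ΣP(Feb 2014)Q(Feb 2014) = 8.95×62 + 14.54×40 + 1.01×191 + 4.19×123 + 3.73×304 = 554.9 + 581.6 + 192.91 + 515.37 + 1133.92 = 2978.7
ΣP(Jan 2014)Q(Feb 2014) = 6.96×62 + 17.45×40 + 0.94×191 + 3.43×123 + 2.69×304 = 431.52 + 698 + 179.54 + 421.89 + 817.76 = 2548.71
P = 2978.7 / 2548.71 × 100 = 116.8709
Fisher = √(L × P) = √(118.9889 × 116.8709) = 117.9251

117.93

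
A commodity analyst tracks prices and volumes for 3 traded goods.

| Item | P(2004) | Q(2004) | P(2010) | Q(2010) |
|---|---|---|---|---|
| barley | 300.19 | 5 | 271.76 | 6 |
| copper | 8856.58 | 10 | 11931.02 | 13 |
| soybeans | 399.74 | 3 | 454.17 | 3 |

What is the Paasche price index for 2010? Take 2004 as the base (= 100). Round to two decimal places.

Paasche price index uses current-period quantities as weights.
ΣP(2010)·Q(2010) = 271.76×6 + 11931.02×13 + 454.17×3 = 1630.56 + 155103.26 + 1362.51 = 158096.33
ΣP(2004)·Q(2010) = 300.19×6 + 8856.58×13 + 399.74×3 = 1801.14 + 115135.54 + 1199.22 = 118135.9
Index = 158096.33 / 118135.9 × 100 = 133.8258

133.83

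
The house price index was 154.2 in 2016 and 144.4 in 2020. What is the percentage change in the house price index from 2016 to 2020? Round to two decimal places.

Change = (144.4 − 154.2) / 154.2 × 100
       = -9.8 / 154.2 × 100 = -6.3554%

-6.36%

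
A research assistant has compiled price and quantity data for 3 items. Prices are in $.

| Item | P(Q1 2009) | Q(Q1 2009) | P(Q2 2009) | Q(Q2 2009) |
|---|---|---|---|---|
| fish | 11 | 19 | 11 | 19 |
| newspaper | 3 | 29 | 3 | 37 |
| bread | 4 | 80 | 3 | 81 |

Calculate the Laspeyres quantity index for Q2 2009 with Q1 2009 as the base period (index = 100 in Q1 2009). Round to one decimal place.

Laspeyres quantity index uses base-period prices as weights.
ΣP(Q1 2009)·Q(Q2 2009) = 11×19 + 3×37 + 4×81 = 209 + 111 + 324 = 644
ΣP(Q1 2009)·Q(Q1 2009) = 11×19 + 3×29 + 4×80 = 209 + 87 + 320 = 616
Index = 644 / 616 × 100 = 104.5455

104.5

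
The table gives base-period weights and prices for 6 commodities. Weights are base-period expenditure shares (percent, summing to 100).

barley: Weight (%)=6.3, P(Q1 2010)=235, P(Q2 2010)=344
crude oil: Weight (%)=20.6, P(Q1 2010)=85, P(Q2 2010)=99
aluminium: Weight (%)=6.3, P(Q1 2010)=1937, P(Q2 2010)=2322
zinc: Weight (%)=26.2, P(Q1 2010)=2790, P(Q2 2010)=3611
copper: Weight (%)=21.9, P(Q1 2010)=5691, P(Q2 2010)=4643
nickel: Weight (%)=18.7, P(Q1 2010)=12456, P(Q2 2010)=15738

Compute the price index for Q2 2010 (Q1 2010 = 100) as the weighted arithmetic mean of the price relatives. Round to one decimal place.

barley: 6.3 × (344/235) = 6.3 × 1.463830 = 9.2221
crude oil: 20.6 × (99/85) = 20.6 × 1.164706 = 23.9929
aluminium: 6.3 × (2322/1937) = 6.3 × 1.198761 = 7.5522
zinc: 26.2 × (3611/2790) = 26.2 × 1.294265 = 33.9097
copper: 21.9 × (4643/5691) = 21.9 × 0.815850 = 17.8671
nickel: 18.7 × (15738/12456) = 18.7 × 1.263487 = 23.6272
Index = Σ wᵢ·(p₁ᵢ/p₀ᵢ) = 9.2221 + 23.9929 + 7.5522 + 33.9097 + 17.8671 + 23.6272 = 116.1713

116.2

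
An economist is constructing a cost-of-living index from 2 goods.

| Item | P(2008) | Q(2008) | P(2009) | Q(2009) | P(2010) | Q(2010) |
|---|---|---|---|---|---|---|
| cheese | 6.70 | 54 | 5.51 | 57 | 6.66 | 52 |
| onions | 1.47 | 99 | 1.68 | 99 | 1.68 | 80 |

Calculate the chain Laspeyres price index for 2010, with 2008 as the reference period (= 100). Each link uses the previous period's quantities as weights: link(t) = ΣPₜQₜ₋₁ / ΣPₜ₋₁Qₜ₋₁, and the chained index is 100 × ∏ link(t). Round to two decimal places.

Link 2008→2009:
ΣP(2009)Q(2008) = 5.51×54 + 1.68×99 = 297.54 + 166.32 = 463.86
ΣP(2008)Q(2008) = 6.70×54 + 1.47×99 = 361.8 + 145.53 = 507.33
link = 463.86/507.33 = 0.914316
Link 2009→2010:
ΣP(2010)Q(2009) = 6.66×57 + 1.68×99 = 379.62 + 166.32 = 545.94
ΣP(2009)Q(2009) = 5.51×57 + 1.68×99 = 314.07 + 166.32 = 480.39
link = 545.94/480.39 = 1.136452
Chained index = 100 × 0.914316 × 1.136452 = 103.9076

103.91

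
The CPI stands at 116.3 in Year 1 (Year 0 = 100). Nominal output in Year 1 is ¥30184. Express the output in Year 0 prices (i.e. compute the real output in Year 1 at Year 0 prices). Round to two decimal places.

Real = Nominal ÷ (Index/100) = 30184 ÷ (116.3/100)
     = 30184 ÷ 1.163 = 25953.5684

25953.57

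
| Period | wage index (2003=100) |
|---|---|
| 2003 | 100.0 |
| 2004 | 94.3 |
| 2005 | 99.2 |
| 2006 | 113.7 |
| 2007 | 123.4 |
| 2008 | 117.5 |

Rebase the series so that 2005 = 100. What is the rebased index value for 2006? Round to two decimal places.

114.62

Rebased(2006) = 113.7 / 99.2 × 100 = 114.6169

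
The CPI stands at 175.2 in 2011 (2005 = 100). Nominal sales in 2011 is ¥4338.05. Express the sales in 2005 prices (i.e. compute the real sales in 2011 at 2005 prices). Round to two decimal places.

Real = Nominal ÷ (Index/100) = 4338.05 ÷ (175.2/100)
     = 4338.05 ÷ 1.752 = 2476.0559

2476.06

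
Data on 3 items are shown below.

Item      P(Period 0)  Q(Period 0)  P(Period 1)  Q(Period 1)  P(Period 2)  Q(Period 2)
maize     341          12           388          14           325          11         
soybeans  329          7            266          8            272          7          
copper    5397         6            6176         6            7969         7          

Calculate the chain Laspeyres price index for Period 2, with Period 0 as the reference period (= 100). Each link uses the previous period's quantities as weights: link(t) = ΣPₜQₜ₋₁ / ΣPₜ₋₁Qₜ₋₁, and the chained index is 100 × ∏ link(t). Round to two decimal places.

Link Period 0→Period 1:
ΣP(Period 1)Q(Period 0) = 388×12 + 266×7 + 6176×6 = 4656 + 1862 + 37056 = 43574
ΣP(Period 0)Q(Period 0) = 341×12 + 329×7 + 5397×6 = 4092 + 2303 + 32382 = 38777
link = 43574/38777 = 1.123707
Link Period 1→Period 2:
ΣP(Period 2)Q(Period 1) = 325×14 + 272×8 + 7969×6 = 4550 + 2176 + 47814 = 54540
ΣP(Period 1)Q(Period 1) = 388×14 + 266×8 + 6176×6 = 5432 + 2128 + 37056 = 44616
link = 54540/44616 = 1.222431
Chained index = 100 × 1.123707 × 1.222431 = 137.3655

137.37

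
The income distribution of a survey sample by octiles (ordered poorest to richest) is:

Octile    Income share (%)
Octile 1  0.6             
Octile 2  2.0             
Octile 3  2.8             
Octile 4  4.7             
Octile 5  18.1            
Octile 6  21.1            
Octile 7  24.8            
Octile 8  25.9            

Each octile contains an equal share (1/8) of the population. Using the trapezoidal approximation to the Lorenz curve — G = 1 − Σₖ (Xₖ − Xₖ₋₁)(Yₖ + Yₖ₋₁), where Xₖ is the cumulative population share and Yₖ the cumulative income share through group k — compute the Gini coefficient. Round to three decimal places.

0.449

Cumulative income shares Yₖ: 0.0060, 0.0260, 0.0540, 0.1010, 0.2820, 0.4930, 0.7410, 1.0000
Σ (Xₖ−Xₖ₋₁)(Yₖ+Yₖ₋₁) = (1/8)(0.0060+0.0000) + (1/8)(0.0260+0.0060) + (1/8)(0.0540+0.0260) + (1/8)(0.1010+0.0540) + (1/8)(0.2820+0.1010) + (1/8)(0.4930+0.2820) + (1/8)(0.7410+0.4930) + (1/8)(1.0000+0.7410)
  = 0.0008 + 0.0040 + 0.0100 + 0.0194 + 0.0479 + 0.0969 + 0.1543 + 0.2176 = 0.5508
G = 1 − 0.5508 = 0.4492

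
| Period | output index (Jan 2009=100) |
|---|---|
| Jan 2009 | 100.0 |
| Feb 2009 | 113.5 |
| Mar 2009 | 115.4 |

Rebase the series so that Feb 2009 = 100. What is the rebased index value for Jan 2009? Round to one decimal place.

Rebased(Jan 2009) = 100.0 / 113.5 × 100 = 88.1057

88.1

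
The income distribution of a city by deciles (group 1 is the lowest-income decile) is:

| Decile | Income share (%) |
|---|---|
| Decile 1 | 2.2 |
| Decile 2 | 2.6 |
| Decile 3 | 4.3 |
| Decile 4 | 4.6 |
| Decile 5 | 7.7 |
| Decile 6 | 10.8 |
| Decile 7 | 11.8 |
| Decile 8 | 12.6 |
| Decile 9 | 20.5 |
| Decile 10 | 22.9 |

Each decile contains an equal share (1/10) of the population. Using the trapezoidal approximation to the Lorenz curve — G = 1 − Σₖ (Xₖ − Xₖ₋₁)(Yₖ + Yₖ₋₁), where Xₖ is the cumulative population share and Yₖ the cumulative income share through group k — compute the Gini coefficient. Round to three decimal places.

Cumulative income shares Yₖ: 0.0220, 0.0480, 0.0910, 0.1370, 0.2140, 0.3220, 0.4400, 0.5660, 0.7710, 1.0000
Σ (Xₖ−Xₖ₋₁)(Yₖ+Yₖ₋₁) = (1/10)(0.0220+0.0000) + (1/10)(0.0480+0.0220) + (1/10)(0.0910+0.0480) + (1/10)(0.1370+0.0910) + (1/10)(0.2140+0.1370) + (1/10)(0.3220+0.2140) + (1/10)(0.4400+0.3220) + (1/10)(0.5660+0.4400) + (1/10)(0.7710+0.5660) + (1/10)(1.0000+0.7710)
  = 0.0022 + 0.0070 + 0.0139 + 0.0228 + 0.0351 + 0.0536 + 0.0762 + 0.1006 + 0.1337 + 0.1771 = 0.6222
G = 1 − 0.6222 = 0.3778

0.378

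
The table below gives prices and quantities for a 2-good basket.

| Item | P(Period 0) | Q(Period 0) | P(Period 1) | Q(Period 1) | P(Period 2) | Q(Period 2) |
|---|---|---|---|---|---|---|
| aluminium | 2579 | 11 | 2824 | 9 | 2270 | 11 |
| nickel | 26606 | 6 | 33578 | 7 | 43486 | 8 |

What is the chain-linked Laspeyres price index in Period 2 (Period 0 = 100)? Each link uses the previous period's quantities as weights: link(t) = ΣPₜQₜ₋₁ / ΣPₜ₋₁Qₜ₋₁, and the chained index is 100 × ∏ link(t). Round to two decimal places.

Link Period 0→Period 1:
ΣP(Period 1)Q(Period 0) = 2824×11 + 33578×6 = 31064 + 201468 = 232532
ΣP(Period 0)Q(Period 0) = 2579×11 + 26606×6 = 28369 + 159636 = 188005
link = 232532/188005 = 1.236839
Link Period 1→Period 2:
ΣP(Period 2)Q(Period 1) = 2270×9 + 43486×7 = 20430 + 304402 = 324832
ΣP(Period 1)Q(Period 1) = 2824×9 + 33578×7 = 25416 + 235046 = 260462
link = 324832/260462 = 1.247138
Chained index = 100 × 1.236839 × 1.247138 = 154.2509

154.25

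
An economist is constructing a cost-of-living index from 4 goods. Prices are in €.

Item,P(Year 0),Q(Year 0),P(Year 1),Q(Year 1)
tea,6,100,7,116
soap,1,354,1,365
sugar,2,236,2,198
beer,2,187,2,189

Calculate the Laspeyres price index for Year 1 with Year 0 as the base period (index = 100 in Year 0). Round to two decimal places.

Laspeyres price index uses base-period quantities as weights.
ΣP(Year 1)·Q(Year 0) = 7×100 + 1×354 + 2×236 + 2×187 = 700 + 354 + 472 + 374 = 1900
ΣP(Year 0)·Q(Year 0) = 6×100 + 1×354 + 2×236 + 2×187 = 600 + 354 + 472 + 374 = 1800
Index = 1900 / 1800 × 100 = 105.5556

105.56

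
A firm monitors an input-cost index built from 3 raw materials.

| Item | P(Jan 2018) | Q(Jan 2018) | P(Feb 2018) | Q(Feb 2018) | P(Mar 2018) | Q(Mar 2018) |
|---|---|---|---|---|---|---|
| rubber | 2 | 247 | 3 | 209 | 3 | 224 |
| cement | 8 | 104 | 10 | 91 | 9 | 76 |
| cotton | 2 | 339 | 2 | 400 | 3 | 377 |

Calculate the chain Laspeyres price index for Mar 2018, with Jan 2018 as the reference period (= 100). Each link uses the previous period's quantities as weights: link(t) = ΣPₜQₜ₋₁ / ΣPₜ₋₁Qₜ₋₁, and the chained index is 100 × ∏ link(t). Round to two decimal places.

138.93

Link Jan 2018→Feb 2018:
ΣP(Feb 2018)Q(Jan 2018) = 3×247 + 10×104 + 2×339 = 741 + 1040 + 678 = 2459
ΣP(Jan 2018)Q(Jan 2018) = 2×247 + 8×104 + 2×339 = 494 + 832 + 678 = 2004
link = 2459/2004 = 1.227046
Link Feb 2018→Mar 2018:
ΣP(Mar 2018)Q(Feb 2018) = 3×209 + 9×91 + 3×400 = 627 + 819 + 1200 = 2646
ΣP(Feb 2018)Q(Feb 2018) = 3×209 + 10×91 + 2×400 = 627 + 910 + 800 = 2337
link = 2646/2337 = 1.132221
Chained index = 100 × 1.227046 × 1.132221 = 138.9287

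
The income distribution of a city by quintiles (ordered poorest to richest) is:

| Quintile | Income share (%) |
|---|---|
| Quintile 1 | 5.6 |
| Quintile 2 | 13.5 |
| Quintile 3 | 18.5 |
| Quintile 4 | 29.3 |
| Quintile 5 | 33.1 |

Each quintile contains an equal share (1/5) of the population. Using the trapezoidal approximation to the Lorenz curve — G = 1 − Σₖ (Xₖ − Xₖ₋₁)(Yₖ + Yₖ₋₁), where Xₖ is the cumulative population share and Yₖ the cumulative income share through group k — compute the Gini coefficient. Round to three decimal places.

0.283

Cumulative income shares Yₖ: 0.0560, 0.1910, 0.3760, 0.6690, 1.0000
Σ (Xₖ−Xₖ₋₁)(Yₖ+Yₖ₋₁) = (1/5)(0.0560+0.0000) + (1/5)(0.1910+0.0560) + (1/5)(0.3760+0.1910) + (1/5)(0.6690+0.3760) + (1/5)(1.0000+0.6690)
  = 0.0112 + 0.0494 + 0.1134 + 0.2090 + 0.3338 = 0.7168
G = 1 − 0.7168 = 0.2832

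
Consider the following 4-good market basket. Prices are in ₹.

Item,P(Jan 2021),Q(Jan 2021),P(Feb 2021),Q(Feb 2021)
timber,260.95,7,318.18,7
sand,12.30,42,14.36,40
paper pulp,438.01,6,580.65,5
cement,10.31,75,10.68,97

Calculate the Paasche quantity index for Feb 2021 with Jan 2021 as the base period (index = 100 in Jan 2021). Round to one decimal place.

Paasche quantity index uses current-period prices as weights.
ΣP(Feb 2021)·Q(Feb 2021) = 318.18×7 + 14.36×40 + 580.65×5 + 10.68×97 = 2227.26 + 574.4 + 2903.25 + 1035.96 = 6740.87
ΣP(Feb 2021)·Q(Jan 2021) = 318.18×7 + 14.36×42 + 580.65×6 + 10.68×75 = 2227.26 + 603.12 + 3483.9 + 801 = 7115.28
Index = 6740.87 / 7115.28 × 100 = 94.7379

94.7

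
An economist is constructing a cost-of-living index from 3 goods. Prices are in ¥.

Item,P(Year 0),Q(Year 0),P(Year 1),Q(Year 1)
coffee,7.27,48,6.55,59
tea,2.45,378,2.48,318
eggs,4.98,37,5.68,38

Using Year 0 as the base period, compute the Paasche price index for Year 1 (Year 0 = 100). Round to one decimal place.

Paasche price index uses current-period quantities as weights.
ΣP(Year 1)·Q(Year 1) = 6.55×59 + 2.48×318 + 5.68×38 = 386.45 + 788.64 + 215.84 = 1390.93
ΣP(Year 0)·Q(Year 1) = 7.27×59 + 2.45×318 + 4.98×38 = 428.93 + 779.1 + 189.24 = 1397.27
Index = 1390.93 / 1397.27 × 100 = 99.5463

99.5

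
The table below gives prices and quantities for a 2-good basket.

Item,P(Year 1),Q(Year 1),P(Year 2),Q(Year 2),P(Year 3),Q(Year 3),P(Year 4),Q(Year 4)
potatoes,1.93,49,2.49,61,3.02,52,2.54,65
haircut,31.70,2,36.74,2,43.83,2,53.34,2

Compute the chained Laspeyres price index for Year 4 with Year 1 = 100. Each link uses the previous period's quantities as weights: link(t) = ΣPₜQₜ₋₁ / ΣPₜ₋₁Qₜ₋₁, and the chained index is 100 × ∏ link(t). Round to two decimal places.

Link Year 1→Year 2:
ΣP(Year 2)Q(Year 1) = 2.49×49 + 36.74×2 = 122.01 + 73.48 = 195.49
ΣP(Year 1)Q(Year 1) = 1.93×49 + 31.70×2 = 94.57 + 63.4 = 157.97
link = 195.49/157.97 = 1.237513
Link Year 2→Year 3:
ΣP(Year 3)Q(Year 2) = 3.02×61 + 43.83×2 = 184.22 + 87.66 = 271.88
ΣP(Year 2)Q(Year 2) = 2.49×61 + 36.74×2 = 151.89 + 73.48 = 225.37
link = 271.88/225.37 = 1.206372
Link Year 3→Year 4:
ΣP(Year 4)Q(Year 3) = 2.54×52 + 53.34×2 = 132.08 + 106.68 = 238.76
ΣP(Year 3)Q(Year 3) = 3.02×52 + 43.83×2 = 157.04 + 87.66 = 244.7
link = 238.76/244.7 = 0.975725
Chained index = 100 × 1.237513 × 1.206372 × 0.975725 = 145.6662

145.67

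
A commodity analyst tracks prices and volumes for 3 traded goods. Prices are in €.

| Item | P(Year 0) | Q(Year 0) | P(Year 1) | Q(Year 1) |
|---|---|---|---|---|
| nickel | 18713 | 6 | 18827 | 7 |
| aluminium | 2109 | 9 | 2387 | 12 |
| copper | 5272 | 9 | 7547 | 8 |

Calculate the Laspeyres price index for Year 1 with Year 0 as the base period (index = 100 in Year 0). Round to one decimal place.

Laspeyres price index uses base-period quantities as weights.
ΣP(Year 1)·Q(Year 0) = 18827×6 + 2387×9 + 7547×9 = 112962 + 21483 + 67923 = 202368
ΣP(Year 0)·Q(Year 0) = 18713×6 + 2109×9 + 5272×9 = 112278 + 18981 + 47448 = 178707
Index = 202368 / 178707 × 100 = 113.2401

113.2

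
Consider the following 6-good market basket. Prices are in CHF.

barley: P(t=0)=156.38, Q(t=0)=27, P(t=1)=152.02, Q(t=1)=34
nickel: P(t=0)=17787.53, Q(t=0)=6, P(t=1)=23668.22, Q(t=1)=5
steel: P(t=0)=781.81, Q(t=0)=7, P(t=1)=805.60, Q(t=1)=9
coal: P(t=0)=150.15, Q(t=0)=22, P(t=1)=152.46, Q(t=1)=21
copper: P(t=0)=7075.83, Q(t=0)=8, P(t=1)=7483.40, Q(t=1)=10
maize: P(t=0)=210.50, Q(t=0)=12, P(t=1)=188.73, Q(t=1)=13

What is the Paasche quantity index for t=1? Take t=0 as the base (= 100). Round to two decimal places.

97.24

Paasche quantity index uses current-period prices as weights.
ΣP(t=1)·Q(t=1) = 152.02×34 + 23668.22×5 + 805.60×9 + 152.46×21 + 7483.40×10 + 188.73×13 = 5168.68 + 118341.1 + 7250.4 + 3201.66 + 74834 + 2453.49 = 211249.33
ΣP(t=1)·Q(t=0) = 152.02×27 + 23668.22×6 + 805.60×7 + 152.46×22 + 7483.40×8 + 188.73×12 = 4104.54 + 142009.32 + 5639.2 + 3354.12 + 59867.2 + 2264.76 = 217239.14
Index = 211249.33 / 217239.14 × 100 = 97.2428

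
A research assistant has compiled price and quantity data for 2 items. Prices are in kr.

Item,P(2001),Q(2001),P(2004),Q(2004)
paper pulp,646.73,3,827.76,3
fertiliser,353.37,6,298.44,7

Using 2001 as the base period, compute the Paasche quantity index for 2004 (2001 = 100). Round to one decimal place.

107.0

Paasche quantity index uses current-period prices as weights.
ΣP(2004)·Q(2004) = 827.76×3 + 298.44×7 = 2483.28 + 2089.08 = 4572.36
ΣP(2004)·Q(2001) = 827.76×3 + 298.44×6 = 2483.28 + 1790.64 = 4273.92
Index = 4572.36 / 4273.92 × 100 = 106.9828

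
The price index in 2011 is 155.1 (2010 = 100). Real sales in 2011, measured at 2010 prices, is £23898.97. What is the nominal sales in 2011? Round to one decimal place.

Nominal = Real × (Index/100) = 23898.97 × (155.1/100)
        = 23898.97 × 1.551 = 37067.3025

37067.3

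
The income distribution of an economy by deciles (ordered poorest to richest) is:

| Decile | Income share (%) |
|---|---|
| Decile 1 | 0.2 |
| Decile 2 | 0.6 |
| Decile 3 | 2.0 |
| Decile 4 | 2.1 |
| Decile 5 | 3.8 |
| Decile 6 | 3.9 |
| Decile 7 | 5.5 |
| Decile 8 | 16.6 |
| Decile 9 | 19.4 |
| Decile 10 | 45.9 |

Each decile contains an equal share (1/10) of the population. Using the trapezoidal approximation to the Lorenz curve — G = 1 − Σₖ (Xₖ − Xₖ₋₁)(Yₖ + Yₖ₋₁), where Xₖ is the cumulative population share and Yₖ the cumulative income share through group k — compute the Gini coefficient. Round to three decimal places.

0.626

Cumulative income shares Yₖ: 0.0020, 0.0080, 0.0280, 0.0490, 0.0870, 0.1260, 0.1810, 0.3470, 0.5410, 1.0000
Σ (Xₖ−Xₖ₋₁)(Yₖ+Yₖ₋₁) = (1/10)(0.0020+0.0000) + (1/10)(0.0080+0.0020) + (1/10)(0.0280+0.0080) + (1/10)(0.0490+0.0280) + (1/10)(0.0870+0.0490) + (1/10)(0.1260+0.0870) + (1/10)(0.1810+0.1260) + (1/10)(0.3470+0.1810) + (1/10)(0.5410+0.3470) + (1/10)(1.0000+0.5410)
  = 0.0002 + 0.0010 + 0.0036 + 0.0077 + 0.0136 + 0.0213 + 0.0307 + 0.0528 + 0.0888 + 0.1541 = 0.3738
G = 1 − 0.3738 = 0.6262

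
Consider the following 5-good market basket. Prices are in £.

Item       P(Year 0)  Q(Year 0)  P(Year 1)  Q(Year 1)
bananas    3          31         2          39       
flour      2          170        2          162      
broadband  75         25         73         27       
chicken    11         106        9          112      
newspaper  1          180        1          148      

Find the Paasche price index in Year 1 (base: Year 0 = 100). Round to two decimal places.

Paasche price index uses current-period quantities as weights.
ΣP(Year 1)·Q(Year 1) = 2×39 + 2×162 + 73×27 + 9×112 + 1×148 = 78 + 324 + 1971 + 1008 + 148 = 3529
ΣP(Year 0)·Q(Year 1) = 3×39 + 2×162 + 75×27 + 11×112 + 1×148 = 117 + 324 + 2025 + 1232 + 148 = 3846
Index = 3529 / 3846 × 100 = 91.7577

91.76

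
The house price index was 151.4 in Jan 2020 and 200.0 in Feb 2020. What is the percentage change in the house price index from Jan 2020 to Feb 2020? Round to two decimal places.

32.10%

Change = (200.0 − 151.4) / 151.4 × 100
       = 48.6 / 151.4 × 100 = 32.1004%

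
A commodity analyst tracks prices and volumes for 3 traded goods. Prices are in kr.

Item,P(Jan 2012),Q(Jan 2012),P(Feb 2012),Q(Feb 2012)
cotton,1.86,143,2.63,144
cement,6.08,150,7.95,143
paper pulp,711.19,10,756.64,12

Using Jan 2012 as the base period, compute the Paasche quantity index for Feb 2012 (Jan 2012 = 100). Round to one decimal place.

Paasche quantity index uses current-period prices as weights.
ΣP(Feb 2012)·Q(Feb 2012) = 2.63×144 + 7.95×143 + 756.64×12 = 378.72 + 1136.85 + 9079.68 = 10595.25
ΣP(Feb 2012)·Q(Jan 2012) = 2.63×143 + 7.95×150 + 756.64×10 = 376.09 + 1192.5 + 7566.4 = 9134.99
Index = 10595.25 / 9134.99 × 100 = 115.9853

116.0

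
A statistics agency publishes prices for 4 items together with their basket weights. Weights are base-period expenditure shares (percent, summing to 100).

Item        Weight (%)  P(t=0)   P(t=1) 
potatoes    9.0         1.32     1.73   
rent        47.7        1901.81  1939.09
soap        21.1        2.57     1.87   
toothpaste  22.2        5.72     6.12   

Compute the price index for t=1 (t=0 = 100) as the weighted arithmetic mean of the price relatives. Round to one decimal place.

99.5

potatoes: 9.0 × (1.73/1.32) = 9.0 × 1.310606 = 11.7955
rent: 47.7 × (1939.09/1901.81) = 47.7 × 1.019602 = 48.6350
soap: 21.1 × (1.87/2.57) = 21.1 × 0.727626 = 15.3529
toothpaste: 22.2 × (6.12/5.72) = 22.2 × 1.069930 = 23.7524
Index = Σ wᵢ·(p₁ᵢ/p₀ᵢ) = 11.7955 + 48.6350 + 15.3529 + 23.7524 = 99.5359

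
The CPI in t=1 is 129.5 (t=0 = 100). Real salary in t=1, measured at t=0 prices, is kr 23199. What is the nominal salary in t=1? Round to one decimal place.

Nominal = Real × (Index/100) = 23199 × (129.5/100)
        = 23199 × 1.295 = 30042.7050

30042.7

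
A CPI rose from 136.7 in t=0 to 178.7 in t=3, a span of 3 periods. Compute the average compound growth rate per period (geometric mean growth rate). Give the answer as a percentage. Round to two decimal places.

9.34%

Growth factor = (178.7/136.7)^(1/3) = (1.307242)^(1/3) = 1.093416
Growth rate = 1.093416 − 1 = 0.093416 = 9.3416%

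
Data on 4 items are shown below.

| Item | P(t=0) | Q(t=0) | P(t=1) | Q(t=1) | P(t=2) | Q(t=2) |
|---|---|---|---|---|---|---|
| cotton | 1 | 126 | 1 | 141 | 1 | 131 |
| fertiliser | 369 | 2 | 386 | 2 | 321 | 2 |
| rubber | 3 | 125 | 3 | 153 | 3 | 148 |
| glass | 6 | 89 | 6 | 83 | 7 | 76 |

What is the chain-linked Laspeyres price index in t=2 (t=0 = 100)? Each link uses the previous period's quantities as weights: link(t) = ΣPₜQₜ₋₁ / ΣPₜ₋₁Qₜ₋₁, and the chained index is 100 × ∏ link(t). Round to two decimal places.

Link t=0→t=1:
ΣP(t=1)Q(t=0) = 1×126 + 386×2 + 3×125 + 6×89 = 126 + 772 + 375 + 534 = 1807
ΣP(t=0)Q(t=0) = 1×126 + 369×2 + 3×125 + 6×89 = 126 + 738 + 375 + 534 = 1773
link = 1807/1773 = 1.019177
Link t=1→t=2:
ΣP(t=2)Q(t=1) = 1×141 + 321×2 + 3×153 + 7×83 = 141 + 642 + 459 + 581 = 1823
ΣP(t=1)Q(t=1) = 1×141 + 386×2 + 3×153 + 6×83 = 141 + 772 + 459 + 498 = 1870
link = 1823/1870 = 0.974866
Chained index = 100 × 1.019177 × 0.974866 = 99.3561

99.36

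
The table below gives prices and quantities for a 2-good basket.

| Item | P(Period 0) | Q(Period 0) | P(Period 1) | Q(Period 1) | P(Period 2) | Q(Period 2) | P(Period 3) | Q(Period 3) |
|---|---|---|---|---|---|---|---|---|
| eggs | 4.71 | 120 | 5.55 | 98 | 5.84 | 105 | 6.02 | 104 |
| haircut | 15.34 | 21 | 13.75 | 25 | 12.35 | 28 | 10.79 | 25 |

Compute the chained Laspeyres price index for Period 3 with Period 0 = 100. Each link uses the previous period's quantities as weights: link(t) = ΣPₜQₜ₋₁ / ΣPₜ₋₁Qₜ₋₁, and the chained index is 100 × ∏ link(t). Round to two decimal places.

104.04

Link Period 0→Period 1:
ΣP(Period 1)Q(Period 0) = 5.55×120 + 13.75×21 = 666 + 288.75 = 954.75
ΣP(Period 0)Q(Period 0) = 4.71×120 + 15.34×21 = 565.2 + 322.14 = 887.34
link = 954.75/887.34 = 1.075969
Link Period 1→Period 2:
ΣP(Period 2)Q(Period 1) = 5.84×98 + 12.35×25 = 572.32 + 308.75 = 881.07
ΣP(Period 1)Q(Period 1) = 5.55×98 + 13.75×25 = 543.9 + 343.75 = 887.65
link = 881.07/887.65 = 0.992587
Link Period 2→Period 3:
ΣP(Period 3)Q(Period 2) = 6.02×105 + 10.79×28 = 632.1 + 302.12 = 934.22
ΣP(Period 2)Q(Period 2) = 5.84×105 + 12.35×28 = 613.2 + 345.8 = 959
link = 934.22/959 = 0.974161
Chained index = 100 × 1.075969 × 0.992587 × 0.974161 = 104.0396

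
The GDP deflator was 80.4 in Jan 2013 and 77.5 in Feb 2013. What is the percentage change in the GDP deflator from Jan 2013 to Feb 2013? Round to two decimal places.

-3.61%

Change = (77.5 − 80.4) / 80.4 × 100
       = -2.9 / 80.4 × 100 = -3.6070%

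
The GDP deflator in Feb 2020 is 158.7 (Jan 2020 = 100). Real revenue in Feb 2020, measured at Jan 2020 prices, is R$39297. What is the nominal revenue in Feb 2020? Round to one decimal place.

Nominal = Real × (Index/100) = 39297 × (158.7/100)
        = 39297 × 1.587 = 62364.3390

62364.3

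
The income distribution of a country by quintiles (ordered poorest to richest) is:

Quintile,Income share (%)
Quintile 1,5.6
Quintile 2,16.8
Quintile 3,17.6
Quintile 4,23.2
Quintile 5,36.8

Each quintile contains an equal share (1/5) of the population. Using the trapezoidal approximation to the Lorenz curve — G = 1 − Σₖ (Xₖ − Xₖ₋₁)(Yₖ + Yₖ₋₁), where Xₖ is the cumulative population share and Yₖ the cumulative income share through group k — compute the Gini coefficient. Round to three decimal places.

Cumulative income shares Yₖ: 0.0560, 0.2240, 0.4000, 0.6320, 1.0000
Σ (Xₖ−Xₖ₋₁)(Yₖ+Yₖ₋₁) = (1/5)(0.0560+0.0000) + (1/5)(0.2240+0.0560) + (1/5)(0.4000+0.2240) + (1/5)(0.6320+0.4000) + (1/5)(1.0000+0.6320)
  = 0.0112 + 0.0560 + 0.1248 + 0.2064 + 0.3264 = 0.7248
G = 1 − 0.7248 = 0.2752

0.275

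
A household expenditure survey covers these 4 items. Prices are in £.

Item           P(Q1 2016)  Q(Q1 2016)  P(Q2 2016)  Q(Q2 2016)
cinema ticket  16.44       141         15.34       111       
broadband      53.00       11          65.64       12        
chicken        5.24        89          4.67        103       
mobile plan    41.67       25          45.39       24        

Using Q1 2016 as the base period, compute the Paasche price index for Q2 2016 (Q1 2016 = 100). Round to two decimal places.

101.50

Paasche price index uses current-period quantities as weights.
ΣP(Q2 2016)·Q(Q2 2016) = 15.34×111 + 65.64×12 + 4.67×103 + 45.39×24 = 1702.74 + 787.68 + 481.01 + 1089.36 = 4060.79
ΣP(Q1 2016)·Q(Q2 2016) = 16.44×111 + 53.00×12 + 5.24×103 + 41.67×24 = 1824.84 + 636 + 539.72 + 1000.08 = 4000.64
Index = 4060.79 / 4000.64 × 100 = 101.5035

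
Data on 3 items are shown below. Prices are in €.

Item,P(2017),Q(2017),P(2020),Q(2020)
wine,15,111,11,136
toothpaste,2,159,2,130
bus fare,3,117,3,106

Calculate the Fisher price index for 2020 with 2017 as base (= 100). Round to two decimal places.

Laspeyres component (base-period weights):
ΣP(2020)Q(2017) = 11×111 + 2×159 + 3×117 = 1221 + 318 + 351 = 1890
ΣP(2017)Q(2017) = 15×111 + 2×159 + 3×117 = 1665 + 318 + 351 = 2334
L = 1890 / 2334 × 100 = 80.9769
Paasche component (current-period weights):
ΣP(2020)Q(2020) = 11×136 + 2×130 + 3×106 = 1496 + 260 + 318 = 2074
ΣP(2017)Q(2020) = 15×136 + 2×130 + 3×106 = 2040 + 260 + 318 = 2618
P = 2074 / 2618 × 100 = 79.2208
Fisher = √(L × P) = √(80.9769 × 79.2208) = 80.0940

80.09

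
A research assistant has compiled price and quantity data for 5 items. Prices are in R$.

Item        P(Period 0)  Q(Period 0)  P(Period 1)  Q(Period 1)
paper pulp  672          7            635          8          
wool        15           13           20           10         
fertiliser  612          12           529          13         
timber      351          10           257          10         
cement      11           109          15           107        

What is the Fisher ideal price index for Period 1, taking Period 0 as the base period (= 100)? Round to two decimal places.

89.95

Laspeyres component (base-period weights):
ΣP(Period 1)Q(Period 0) = 635×7 + 20×13 + 529×12 + 257×10 + 15×109 = 4445 + 260 + 6348 + 2570 + 1635 = 15258
ΣP(Period 0)Q(Period 0) = 672×7 + 15×13 + 612×12 + 351×10 + 11×109 = 4704 + 195 + 7344 + 3510 + 1199 = 16952
L = 15258 / 16952 × 100 = 90.0071
Paasche component (current-period weights):
ΣP(Period 1)Q(Period 1) = 635×8 + 20×10 + 529×13 + 257×10 + 15×107 = 5080 + 200 + 6877 + 2570 + 1605 = 16332
ΣP(Period 0)Q(Period 1) = 672×8 + 15×10 + 612×13 + 351×10 + 11×107 = 5376 + 150 + 7956 + 3510 + 1177 = 18169
P = 16332 / 18169 × 100 = 89.8894
Fisher = √(L × P) = √(90.0071 × 89.8894) = 89.9482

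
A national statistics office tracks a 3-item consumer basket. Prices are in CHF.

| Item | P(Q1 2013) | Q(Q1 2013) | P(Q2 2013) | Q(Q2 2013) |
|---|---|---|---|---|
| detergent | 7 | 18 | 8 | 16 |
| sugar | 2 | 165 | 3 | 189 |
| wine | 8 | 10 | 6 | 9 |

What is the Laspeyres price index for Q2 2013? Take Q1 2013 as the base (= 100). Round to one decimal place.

Laspeyres price index uses base-period quantities as weights.
ΣP(Q2 2013)·Q(Q1 2013) = 8×18 + 3×165 + 6×10 = 144 + 495 + 60 = 699
ΣP(Q1 2013)·Q(Q1 2013) = 7×18 + 2×165 + 8×10 = 126 + 330 + 80 = 536
Index = 699 / 536 × 100 = 130.4104

130.4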